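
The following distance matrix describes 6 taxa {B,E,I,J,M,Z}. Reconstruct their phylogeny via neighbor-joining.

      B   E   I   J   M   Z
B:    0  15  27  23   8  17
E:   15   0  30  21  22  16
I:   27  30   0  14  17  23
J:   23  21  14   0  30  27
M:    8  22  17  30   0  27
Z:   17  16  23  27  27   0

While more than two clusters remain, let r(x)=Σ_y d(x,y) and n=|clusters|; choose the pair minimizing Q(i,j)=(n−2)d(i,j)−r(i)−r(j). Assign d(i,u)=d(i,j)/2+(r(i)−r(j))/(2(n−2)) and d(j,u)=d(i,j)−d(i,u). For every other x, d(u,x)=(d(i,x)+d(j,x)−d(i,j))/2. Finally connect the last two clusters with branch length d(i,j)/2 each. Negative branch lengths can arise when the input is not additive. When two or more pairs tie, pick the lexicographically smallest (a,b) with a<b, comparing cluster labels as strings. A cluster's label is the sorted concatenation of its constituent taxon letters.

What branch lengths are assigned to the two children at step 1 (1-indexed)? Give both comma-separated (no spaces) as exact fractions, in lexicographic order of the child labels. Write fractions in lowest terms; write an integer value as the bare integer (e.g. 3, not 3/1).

step 1: merge (I,J) at d=14, Q=-170; branch lengths I→13/2, J→15/2; new cluster IJ
  updated: d(B,IJ)=18, d(E,IJ)=37/2, d(IJ,M)=33/2, d(IJ,Z)=18
step 2: merge (B,M) at d=8, Q=-215/2; branch lengths B→17/12, M→79/12; new cluster BM
  updated: d(BM,E)=29/2, d(BM,IJ)=53/4, d(BM,Z)=18
step 3: merge (BM,IJ) at d=53/4, Q=-69; branch lengths BM→45/8, IJ→61/8; new cluster BIJM
  updated: d(BIJM,E)=79/8, d(BIJM,Z)=91/8
step 4: merge (BIJM,E) at d=79/8, Q=-149/4; branch lengths BIJM→21/8, E→29/4; new cluster BEIJM
  updated: d(BEIJM,Z)=35/4
step 5: merge (BEIJM,Z) at d=35/4; branch lengths BEIJM→35/8, Z→35/8; new cluster BEIJMZ
final tree: ((((B:17/12,M:79/12):45/8,(I:13/2,J:15/2):61/8):21/8,E:29/4):35/8,Z:35/8)
total length: 431/8

13/2,15/2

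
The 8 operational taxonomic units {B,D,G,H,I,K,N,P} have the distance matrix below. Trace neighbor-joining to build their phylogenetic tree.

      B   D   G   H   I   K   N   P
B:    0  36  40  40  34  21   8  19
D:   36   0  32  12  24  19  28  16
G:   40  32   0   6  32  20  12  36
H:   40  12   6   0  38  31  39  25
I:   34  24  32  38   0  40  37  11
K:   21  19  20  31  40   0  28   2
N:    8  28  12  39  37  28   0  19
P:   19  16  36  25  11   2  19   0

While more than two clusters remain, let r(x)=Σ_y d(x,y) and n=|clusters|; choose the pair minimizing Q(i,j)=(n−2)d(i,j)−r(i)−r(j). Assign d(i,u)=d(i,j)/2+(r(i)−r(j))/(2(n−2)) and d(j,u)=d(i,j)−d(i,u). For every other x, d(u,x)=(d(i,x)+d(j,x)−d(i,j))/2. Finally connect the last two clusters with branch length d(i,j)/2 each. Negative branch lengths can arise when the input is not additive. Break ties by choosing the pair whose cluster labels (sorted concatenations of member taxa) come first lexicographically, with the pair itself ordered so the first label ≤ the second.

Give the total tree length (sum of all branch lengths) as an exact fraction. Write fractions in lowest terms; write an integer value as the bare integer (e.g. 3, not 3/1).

2357/32

step 1: merge (G,H) at d=6, Q=-333; branch lengths G→23/12, H→49/12; new cluster GH
  updated: d(B,GH)=37, d(D,GH)=19, d(GH,I)=32, d(GH,K)=45/2, d(GH,N)=45/2, d(GH,P)=55/2
step 2: merge (B,N) at d=8, Q=-515/2; branch lengths B→21/4, N→11/4; new cluster BN
  updated: d(BN,D)=28, d(BN,GH)=103/4, d(BN,I)=63/2, d(BN,K)=41/2, d(BN,P)=15
step 3: merge (K,P) at d=2, Q=-335/2; branch lengths K→81/16, P→-49/16; new cluster KP
  updated: d(BN,KP)=67/4, d(D,KP)=33/2, d(GH,KP)=24, d(I,KP)=49/2
step 4: merge (BN,KP) at d=67/4, Q=-267/2; branch lengths BN→47/4, KP→5; new cluster BKNP
  updated: d(BKNP,D)=111/8, d(BKNP,GH)=33/2, d(BKNP,I)=157/8
step 5: merge (BKNP,I) at d=157/8, Q=-691/8; branch lengths BKNP→109/32, I→519/32; new cluster BIKNP
  updated: d(BIKNP,D)=73/8, d(BIKNP,GH)=231/16
step 6: merge (BIKNP,D) at d=73/8, Q=-681/16; branch lengths BIKNP→73/32, D→219/32; new cluster BDIKNP
  updated: d(BDIKNP,GH)=389/32
step 7: merge (BDIKNP,GH) at d=389/32; branch lengths BDIKNP→389/64, GH→389/64; new cluster BDGHIKNP
final tree: (((((B:21/4,N:11/4):47/4,(K:81/16,P:-49/16):5):109/32,I:519/32):73/32,D:219/32):389/64,(G:23/12,H:49/12):389/64)
total length: 2357/32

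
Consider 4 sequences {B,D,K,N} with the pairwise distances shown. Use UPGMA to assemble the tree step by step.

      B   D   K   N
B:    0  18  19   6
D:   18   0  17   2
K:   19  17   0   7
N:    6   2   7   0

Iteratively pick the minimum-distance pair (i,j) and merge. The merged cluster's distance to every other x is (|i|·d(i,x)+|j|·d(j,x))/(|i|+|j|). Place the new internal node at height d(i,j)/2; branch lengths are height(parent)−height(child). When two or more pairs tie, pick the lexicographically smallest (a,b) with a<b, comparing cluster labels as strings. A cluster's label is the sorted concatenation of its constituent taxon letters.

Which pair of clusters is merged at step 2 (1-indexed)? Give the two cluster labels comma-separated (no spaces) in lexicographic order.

B,DN

step 1: merge (D,N) at d=2; branch lengths D→1, N→1; new cluster DN
  updated: d(B,DN)=12, d(DN,K)=12
step 2: merge (B,DN) at d=12; branch lengths B→6, DN→5; new cluster BDN
  updated: d(BDN,K)=43/3
step 3: merge (BDN,K) at d=43/3; branch lengths BDN→7/6, K→43/6; new cluster BDKN
final tree: ((B:6,(D:1,N:1):5):7/6,K:43/6)
total length: 64/3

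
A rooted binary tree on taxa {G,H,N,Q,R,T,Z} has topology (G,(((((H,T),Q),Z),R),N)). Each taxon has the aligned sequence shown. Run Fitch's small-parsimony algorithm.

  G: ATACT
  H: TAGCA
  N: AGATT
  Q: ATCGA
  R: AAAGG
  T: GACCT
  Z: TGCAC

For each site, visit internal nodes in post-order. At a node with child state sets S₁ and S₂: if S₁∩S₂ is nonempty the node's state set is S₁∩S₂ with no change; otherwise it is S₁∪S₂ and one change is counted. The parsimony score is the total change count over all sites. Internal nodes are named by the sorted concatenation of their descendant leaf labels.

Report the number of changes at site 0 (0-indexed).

3

[col 0] HT: children H:{T}, T:{G} ∪→ {G,T}; cost 1
[col 0] HQT: children HT:{G,T}, Q:{A} ∪→ {A,G,T}; cost 1
[col 0] HQTZ: children HQT:{A,G,T}, Z:{T} ∩→ {T}; cost 0
[col 0] HQRTZ: children HQTZ:{T}, R:{A} ∪→ {A,T}; cost 1
[col 0] HNQRTZ: children HQRTZ:{A,T}, N:{A} ∩→ {A}; cost 0
[col 0] GHNQRTZ: children G:{A}, HNQRTZ:{A} ∩→ {A}; cost 0
[col 1] HT: children H:{A}, T:{A} ∩→ {A}; cost 0
[col 1] HQT: children HT:{A}, Q:{T} ∪→ {A,T}; cost 1
[col 1] HQTZ: children HQT:{A,T}, Z:{G} ∪→ {A,G,T}; cost 1
[col 1] HQRTZ: children HQTZ:{A,G,T}, R:{A} ∩→ {A}; cost 0
[col 1] HNQRTZ: children HQRTZ:{A}, N:{G} ∪→ {A,G}; cost 1
[col 1] GHNQRTZ: children G:{T}, HNQRTZ:{A,G} ∪→ {A,G,T}; cost 1
[col 2] HT: children H:{G}, T:{C} ∪→ {C,G}; cost 1
[col 2] HQT: children HT:{C,G}, Q:{C} ∩→ {C}; cost 0
[col 2] HQTZ: children HQT:{C}, Z:{C} ∩→ {C}; cost 0
[col 2] HQRTZ: children HQTZ:{C}, R:{A} ∪→ {A,C}; cost 1
[col 2] HNQRTZ: children HQRTZ:{A,C}, N:{A} ∩→ {A}; cost 0
[col 2] GHNQRTZ: children G:{A}, HNQRTZ:{A} ∩→ {A}; cost 0
[col 3] HT: children H:{C}, T:{C} ∩→ {C}; cost 0
[col 3] HQT: children HT:{C}, Q:{G} ∪→ {C,G}; cost 1
[col 3] HQTZ: children HQT:{C,G}, Z:{A} ∪→ {A,C,G}; cost 1
[col 3] HQRTZ: children HQTZ:{A,C,G}, R:{G} ∩→ {G}; cost 0
[col 3] HNQRTZ: children HQRTZ:{G}, N:{T} ∪→ {G,T}; cost 1
[col 3] GHNQRTZ: children G:{C}, HNQRTZ:{G,T} ∪→ {C,G,T}; cost 1
[col 4] HT: children H:{A}, T:{T} ∪→ {A,T}; cost 1
[col 4] HQT: children HT:{A,T}, Q:{A} ∩→ {A}; cost 0
[col 4] HQTZ: children HQT:{A}, Z:{C} ∪→ {A,C}; cost 1
[col 4] HQRTZ: children HQTZ:{A,C}, R:{G} ∪→ {A,C,G}; cost 1
[col 4] HNQRTZ: children HQRTZ:{A,C,G}, N:{T} ∪→ {A,C,G,T}; cost 1
[col 4] GHNQRTZ: children G:{T}, HNQRTZ:{A,C,G,T} ∩→ {T}; cost 0
per-site changes: [3, 4, 2, 4, 4]; total = 17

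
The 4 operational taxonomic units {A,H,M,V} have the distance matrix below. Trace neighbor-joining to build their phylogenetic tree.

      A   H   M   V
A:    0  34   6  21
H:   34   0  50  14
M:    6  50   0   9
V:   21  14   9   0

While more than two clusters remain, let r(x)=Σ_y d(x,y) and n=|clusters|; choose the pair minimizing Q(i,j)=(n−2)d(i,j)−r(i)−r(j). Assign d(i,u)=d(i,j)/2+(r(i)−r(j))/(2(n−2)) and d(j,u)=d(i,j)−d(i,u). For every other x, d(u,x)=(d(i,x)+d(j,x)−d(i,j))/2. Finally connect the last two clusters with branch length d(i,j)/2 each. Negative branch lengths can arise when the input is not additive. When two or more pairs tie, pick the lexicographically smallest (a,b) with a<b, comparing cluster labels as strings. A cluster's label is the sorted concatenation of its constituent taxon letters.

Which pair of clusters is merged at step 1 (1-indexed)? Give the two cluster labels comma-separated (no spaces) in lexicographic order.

A,M

iteration 1: select A,M (d=6, Q=-114); attach at lengths (2, 4); label the merged cluster AM
  updated: d(AM,H)=39, d(AM,V)=12
iteration 2: select AM,H (d=39, Q=-65); attach at lengths (37/2, 41/2); label the merged cluster AHM
  updated: d(AHM,V)=-13/2
iteration 3: select AHM,V (d=-13/2); attach at lengths (-13/4, -13/4); label the merged cluster AHMV
final tree: (((A:2,M:4):37/2,H:41/2):-13/4,V:-13/4)
total length: 77/2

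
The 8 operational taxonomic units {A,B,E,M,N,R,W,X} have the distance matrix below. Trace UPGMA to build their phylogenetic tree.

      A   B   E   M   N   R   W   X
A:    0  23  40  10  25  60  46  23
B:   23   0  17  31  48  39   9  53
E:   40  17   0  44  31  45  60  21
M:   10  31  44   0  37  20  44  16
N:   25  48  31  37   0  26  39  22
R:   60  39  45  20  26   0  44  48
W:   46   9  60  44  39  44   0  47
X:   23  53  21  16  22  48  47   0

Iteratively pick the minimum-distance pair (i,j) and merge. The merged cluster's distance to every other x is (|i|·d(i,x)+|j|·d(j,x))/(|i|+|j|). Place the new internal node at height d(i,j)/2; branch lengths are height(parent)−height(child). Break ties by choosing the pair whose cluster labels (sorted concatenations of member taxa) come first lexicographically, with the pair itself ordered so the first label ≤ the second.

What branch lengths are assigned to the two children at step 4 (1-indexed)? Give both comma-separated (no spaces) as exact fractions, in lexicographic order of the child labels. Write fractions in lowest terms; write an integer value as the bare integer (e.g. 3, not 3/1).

step 1: merge (B,W) at d=9; branch lengths B→9/2, W→9/2; new cluster BW
  updated: d(A,BW)=69/2, d(BW,E)=77/2, d(BW,M)=75/2, d(BW,N)=87/2, d(BW,R)=83/2, d(BW,X)=50
step 2: merge (A,M) at d=10; branch lengths A→5, M→5; new cluster AM
  updated: d(AM,BW)=36, d(AM,E)=42, d(AM,N)=31, d(AM,R)=40, d(AM,X)=39/2
step 3: merge (AM,X) at d=39/2; branch lengths AM→19/4, X→39/4; new cluster AMX
  updated: d(AMX,BW)=122/3, d(AMX,E)=35, d(AMX,N)=28, d(AMX,R)=128/3
step 4: merge (N,R) at d=26; branch lengths N→13, R→13; new cluster NR
  updated: d(AMX,NR)=106/3, d(BW,NR)=85/2, d(E,NR)=38
step 5: merge (AMX,E) at d=35; branch lengths AMX→31/4, E→35/2; new cluster AEMX
  updated: d(AEMX,BW)=321/8, d(AEMX,NR)=36
step 6: merge (AEMX,NR) at d=36; branch lengths AEMX→1/2, NR→5; new cluster AEMNRX
  updated: d(AEMNRX,BW)=491/12
step 7: merge (AEMNRX,BW) at d=491/12; branch lengths AEMNRX→59/24, BW→383/24; new cluster ABEMNRWX
final tree: (((((A:5,M:5):19/4,X:39/4):31/4,E:35/2):1/2,(N:13,R:13):5):59/24,(B:9/2,W:9/2):383/24)
total length: 326/3

13,13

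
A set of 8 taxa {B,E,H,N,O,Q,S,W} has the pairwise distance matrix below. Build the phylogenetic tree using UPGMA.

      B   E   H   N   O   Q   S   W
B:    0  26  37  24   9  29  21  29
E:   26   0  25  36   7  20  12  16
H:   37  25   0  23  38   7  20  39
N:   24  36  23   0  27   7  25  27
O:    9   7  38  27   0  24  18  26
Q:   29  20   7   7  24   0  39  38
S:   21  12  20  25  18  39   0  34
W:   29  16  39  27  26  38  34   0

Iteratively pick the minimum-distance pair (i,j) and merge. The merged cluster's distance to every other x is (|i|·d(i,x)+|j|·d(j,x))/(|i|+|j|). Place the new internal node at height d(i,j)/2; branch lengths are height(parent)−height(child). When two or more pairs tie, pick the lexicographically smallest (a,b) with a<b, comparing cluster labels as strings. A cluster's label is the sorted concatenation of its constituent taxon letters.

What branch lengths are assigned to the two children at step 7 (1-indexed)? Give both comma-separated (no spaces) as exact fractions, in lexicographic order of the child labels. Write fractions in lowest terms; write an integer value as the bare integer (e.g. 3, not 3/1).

step 1: merge (E,O) at d=7; branch lengths E→7/2, O→7/2; new cluster EO
  updated: d(B,EO)=35/2, d(EO,H)=63/2, d(EO,N)=63/2, d(EO,Q)=22, d(EO,S)=15, d(EO,W)=21
step 2: merge (H,Q) at d=7; branch lengths H→7/2, Q→7/2; new cluster HQ
  updated: d(B,HQ)=33, d(EO,HQ)=107/4, d(HQ,N)=15, d(HQ,S)=59/2, d(HQ,W)=77/2
step 3: merge (EO,S) at d=15; branch lengths EO→4, S→15/2; new cluster EOS
  updated: d(B,EOS)=56/3, d(EOS,HQ)=83/3, d(EOS,N)=88/3, d(EOS,W)=76/3
step 4: merge (HQ,N) at d=15; branch lengths HQ→4, N→15/2; new cluster HNQ
  updated: d(B,HNQ)=30, d(EOS,HNQ)=254/9, d(HNQ,W)=104/3
step 5: merge (B,EOS) at d=56/3; branch lengths B→28/3, EOS→11/6; new cluster BEOS
  updated: d(BEOS,HNQ)=86/3, d(BEOS,W)=105/4
step 6: merge (BEOS,W) at d=105/4; branch lengths BEOS→91/24, W→105/8; new cluster BEOSW
  updated: d(BEOSW,HNQ)=448/15
step 7: merge (BEOSW,HNQ) at d=448/15; branch lengths BEOSW→217/120, HNQ→223/30; new cluster BEHNOQSW
final tree: (((B:28/3,((E:7/2,O:7/2):4,S:15/2):11/6):91/24,W:105/8):217/120,((H:7/2,Q:7/2):4,N:15/2):223/30)
total length: 2973/40

217/120,223/30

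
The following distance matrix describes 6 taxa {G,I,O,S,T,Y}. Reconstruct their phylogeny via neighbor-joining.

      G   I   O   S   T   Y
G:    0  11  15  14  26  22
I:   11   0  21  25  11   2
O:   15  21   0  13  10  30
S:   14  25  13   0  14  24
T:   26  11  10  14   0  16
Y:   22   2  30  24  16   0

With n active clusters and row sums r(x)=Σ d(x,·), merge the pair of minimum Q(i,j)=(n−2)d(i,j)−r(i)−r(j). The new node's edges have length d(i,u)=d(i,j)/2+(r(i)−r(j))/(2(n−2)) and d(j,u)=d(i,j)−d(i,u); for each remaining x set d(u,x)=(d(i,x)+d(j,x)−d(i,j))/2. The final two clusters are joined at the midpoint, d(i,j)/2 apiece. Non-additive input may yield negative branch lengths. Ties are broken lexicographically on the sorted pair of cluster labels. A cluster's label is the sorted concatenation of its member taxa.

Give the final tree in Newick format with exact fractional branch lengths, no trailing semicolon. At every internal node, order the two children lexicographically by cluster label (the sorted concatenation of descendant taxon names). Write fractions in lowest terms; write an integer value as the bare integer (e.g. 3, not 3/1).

1. join I+Y (d=2, Q=-156) ⇒ IY; edges |I|=-2, |Y|=4
  updated: d(G,IY)=31/2, d(IY,O)=49/2, d(IY,S)=47/2, d(IY,T)=25/2
2. join IY+T (d=25/2, Q=-101) ⇒ ITY; edges |IY|=17/2, |T|=4
  updated: d(G,ITY)=29/2, d(ITY,O)=11, d(ITY,S)=25/2
3. join G+S (d=14, Q=-55) ⇒ GS; edges |G|=8, |S|=6
  updated: d(GS,ITY)=13/2, d(GS,O)=7
4. join GS+ITY (d=13/2, Q=-49/2) ⇒ GISTY; edges |GS|=5/4, |ITY|=21/4
  updated: d(GISTY,O)=23/4
5. join GISTY+O (d=23/4) ⇒ GIOSTY; edges |GISTY|=23/8, |O|=23/8
final tree: (((G:8,S:6):5/4,((I:-2,Y:4):17/2,T:4):21/4):23/8,O:23/8)
total length: 163/4

(((G:8,S:6):5/4,((I:-2,Y:4):17/2,T:4):21/4):23/8,O:23/8)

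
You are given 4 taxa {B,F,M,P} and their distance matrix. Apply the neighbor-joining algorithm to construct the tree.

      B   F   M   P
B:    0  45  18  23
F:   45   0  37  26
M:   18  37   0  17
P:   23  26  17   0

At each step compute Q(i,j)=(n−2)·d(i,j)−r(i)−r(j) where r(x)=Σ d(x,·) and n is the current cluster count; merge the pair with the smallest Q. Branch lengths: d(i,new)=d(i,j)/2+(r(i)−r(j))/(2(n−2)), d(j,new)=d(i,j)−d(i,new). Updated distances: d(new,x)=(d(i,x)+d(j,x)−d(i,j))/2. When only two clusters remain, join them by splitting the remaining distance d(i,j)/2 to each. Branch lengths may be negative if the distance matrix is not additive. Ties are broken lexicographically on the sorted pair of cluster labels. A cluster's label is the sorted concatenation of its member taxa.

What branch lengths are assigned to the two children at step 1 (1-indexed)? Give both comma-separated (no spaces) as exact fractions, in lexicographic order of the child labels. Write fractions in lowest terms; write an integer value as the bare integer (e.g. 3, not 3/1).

25/2,11/2

iteration 1: select B,M (d=18, Q=-122); attach at lengths (25/2, 11/2); label the merged cluster BM
  updated: d(BM,F)=32, d(BM,P)=11
iteration 2: select BM,F (d=32, Q=-69); attach at lengths (17/2, 47/2); label the merged cluster BFM
  updated: d(BFM,P)=5/2
iteration 3: select BFM,P (d=5/2); attach at lengths (5/4, 5/4); label the merged cluster BFMP
final tree: (((B:25/2,M:11/2):17/2,F:47/2):5/4,P:5/4)
total length: 105/2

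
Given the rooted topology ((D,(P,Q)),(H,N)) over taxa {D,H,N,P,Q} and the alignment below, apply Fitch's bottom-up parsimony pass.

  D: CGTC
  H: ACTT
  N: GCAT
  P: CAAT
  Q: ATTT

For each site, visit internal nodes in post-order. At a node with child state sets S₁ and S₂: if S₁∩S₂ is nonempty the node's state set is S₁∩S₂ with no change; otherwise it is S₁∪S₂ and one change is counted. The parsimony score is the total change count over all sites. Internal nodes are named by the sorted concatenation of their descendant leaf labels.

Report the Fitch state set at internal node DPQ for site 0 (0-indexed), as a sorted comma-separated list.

C

PQ@0: {C} ∪ {A} = {A,C} (union, +1)
DPQ@0: {C} ∩ {A,C} = {C} (intersection, +0)
HN@0: {A} ∪ {G} = {A,G} (union, +1)
DHNPQ@0: {C} ∪ {A,G} = {A,C,G} (union, +1)
PQ@1: {A} ∪ {T} = {A,T} (union, +1)
DPQ@1: {G} ∪ {A,T} = {A,G,T} (union, +1)
HN@1: {C} ∩ {C} = {C} (intersection, +0)
DHNPQ@1: {A,G,T} ∪ {C} = {A,C,G,T} (union, +1)
PQ@2: {A} ∪ {T} = {A,T} (union, +1)
DPQ@2: {T} ∩ {A,T} = {T} (intersection, +0)
HN@2: {T} ∪ {A} = {A,T} (union, +1)
DHNPQ@2: {T} ∩ {A,T} = {T} (intersection, +0)
PQ@3: {T} ∩ {T} = {T} (intersection, +0)
DPQ@3: {C} ∪ {T} = {C,T} (union, +1)
HN@3: {T} ∩ {T} = {T} (intersection, +0)
DHNPQ@3: {C,T} ∩ {T} = {T} (intersection, +0)
per-site changes: [3, 3, 2, 1]; total = 9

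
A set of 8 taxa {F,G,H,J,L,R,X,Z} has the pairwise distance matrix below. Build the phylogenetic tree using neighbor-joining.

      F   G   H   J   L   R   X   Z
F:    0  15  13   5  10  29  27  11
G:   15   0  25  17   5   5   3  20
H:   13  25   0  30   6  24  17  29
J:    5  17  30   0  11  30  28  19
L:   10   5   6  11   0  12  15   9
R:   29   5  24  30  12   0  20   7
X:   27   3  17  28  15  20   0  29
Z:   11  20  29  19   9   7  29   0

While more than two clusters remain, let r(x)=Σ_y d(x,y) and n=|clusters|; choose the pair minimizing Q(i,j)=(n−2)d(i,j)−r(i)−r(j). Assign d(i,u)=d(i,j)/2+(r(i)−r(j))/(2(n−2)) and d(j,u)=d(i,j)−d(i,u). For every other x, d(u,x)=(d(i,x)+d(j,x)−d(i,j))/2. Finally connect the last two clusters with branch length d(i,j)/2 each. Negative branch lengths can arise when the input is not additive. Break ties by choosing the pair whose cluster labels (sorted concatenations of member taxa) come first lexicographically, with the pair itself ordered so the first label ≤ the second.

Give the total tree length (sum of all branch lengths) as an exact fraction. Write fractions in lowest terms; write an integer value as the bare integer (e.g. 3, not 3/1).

step 1: merge (F,J) at d=5, Q=-220; branch lengths F→0, J→5; new cluster FJ
  updated: d(FJ,G)=27/2, d(FJ,H)=19, d(FJ,L)=8, d(FJ,R)=27, d(FJ,X)=25, d(FJ,Z)=25/2
step 2: merge (R,Z) at d=7, Q=-333/2; branch lengths R→47/20, Z→93/20; new cluster RZ
  updated: d(FJ,RZ)=65/4, d(G,RZ)=9, d(H,RZ)=23, d(L,RZ)=7, d(RZ,X)=21
step 3: merge (G,X) at d=3, Q=-249/2; branch lengths G→-27/16, X→75/16; new cluster GX
  updated: d(FJ,GX)=71/4, d(GX,H)=39/2, d(GX,L)=17/2, d(GX,RZ)=27/2
step 4: merge (H,L) at d=6, Q=-79; branch lengths H→28/3, L→-10/3; new cluster HL
  updated: d(FJ,HL)=21/2, d(GX,HL)=11, d(HL,RZ)=12
step 5: merge (FJ,HL) at d=21/2, Q=-57; branch lengths FJ→8, HL→5/2; new cluster FHJL
  updated: d(FHJL,GX)=73/8, d(FHJL,RZ)=71/8
step 6: merge (FHJL,GX) at d=73/8, Q=-63/2; branch lengths FHJL→9/4, GX→55/8; new cluster FGHJLX
  updated: d(FGHJLX,RZ)=53/8
step 7: merge (FGHJLX,RZ) at d=53/8; branch lengths FGHJLX→53/16, RZ→53/16; new cluster FGHJLRXZ
final tree: ((((F:0,J:5):8,(H:28/3,L:-10/3):5/2):9/4,(G:-27/16,X:75/16):55/8):53/16,(R:47/20,Z:93/20):53/16)
total length: 189/4

189/4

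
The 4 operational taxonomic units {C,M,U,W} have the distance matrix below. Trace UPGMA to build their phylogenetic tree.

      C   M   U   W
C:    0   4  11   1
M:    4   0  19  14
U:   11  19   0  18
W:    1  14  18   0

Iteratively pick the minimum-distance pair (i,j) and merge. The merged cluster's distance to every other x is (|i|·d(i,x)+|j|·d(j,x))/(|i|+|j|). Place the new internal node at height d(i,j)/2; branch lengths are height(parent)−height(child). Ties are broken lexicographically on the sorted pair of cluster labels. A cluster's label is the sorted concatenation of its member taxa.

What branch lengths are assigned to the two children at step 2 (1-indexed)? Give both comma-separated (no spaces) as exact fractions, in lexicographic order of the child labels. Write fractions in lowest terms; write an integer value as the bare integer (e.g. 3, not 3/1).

iteration 1: select C,W (d=1); attach at lengths (1/2, 1/2); label the merged cluster CW
  updated: d(CW,M)=9, d(CW,U)=29/2
iteration 2: select CW,M (d=9); attach at lengths (4, 9/2); label the merged cluster CMW
  updated: d(CMW,U)=16
iteration 3: select CMW,U (d=16); attach at lengths (7/2, 8); label the merged cluster CMUW
final tree: (((C:1/2,W:1/2):4,M:9/2):7/2,U:8)
total length: 21

4,9/2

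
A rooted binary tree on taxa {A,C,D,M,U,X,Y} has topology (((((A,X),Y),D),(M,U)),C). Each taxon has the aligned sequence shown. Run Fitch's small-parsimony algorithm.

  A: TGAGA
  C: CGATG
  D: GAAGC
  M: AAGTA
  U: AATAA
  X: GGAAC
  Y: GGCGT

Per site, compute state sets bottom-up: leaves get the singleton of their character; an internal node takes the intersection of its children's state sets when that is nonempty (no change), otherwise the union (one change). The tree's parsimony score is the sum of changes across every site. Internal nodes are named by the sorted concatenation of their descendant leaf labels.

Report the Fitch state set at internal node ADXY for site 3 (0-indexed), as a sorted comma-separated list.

G

[col 0] AX: children A:{T}, X:{G} ∪→ {G,T}; cost 1
[col 0] AXY: children AX:{G,T}, Y:{G} ∩→ {G}; cost 0
[col 0] ADXY: children AXY:{G}, D:{G} ∩→ {G}; cost 0
[col 0] MU: children M:{A}, U:{A} ∩→ {A}; cost 0
[col 0] ADMUXY: children ADXY:{G}, MU:{A} ∪→ {A,G}; cost 1
[col 0] ACDMUXY: children ADMUXY:{A,G}, C:{C} ∪→ {A,C,G}; cost 1
[col 1] AX: children A:{G}, X:{G} ∩→ {G}; cost 0
[col 1] AXY: children AX:{G}, Y:{G} ∩→ {G}; cost 0
[col 1] ADXY: children AXY:{G}, D:{A} ∪→ {A,G}; cost 1
[col 1] MU: children M:{A}, U:{A} ∩→ {A}; cost 0
[col 1] ADMUXY: children ADXY:{A,G}, MU:{A} ∩→ {A}; cost 0
[col 1] ACDMUXY: children ADMUXY:{A}, C:{G} ∪→ {A,G}; cost 1
[col 2] AX: children A:{A}, X:{A} ∩→ {A}; cost 0
[col 2] AXY: children AX:{A}, Y:{C} ∪→ {A,C}; cost 1
[col 2] ADXY: children AXY:{A,C}, D:{A} ∩→ {A}; cost 0
[col 2] MU: children M:{G}, U:{T} ∪→ {G,T}; cost 1
[col 2] ADMUXY: children ADXY:{A}, MU:{G,T} ∪→ {A,G,T}; cost 1
[col 2] ACDMUXY: children ADMUXY:{A,G,T}, C:{A} ∩→ {A}; cost 0
[col 3] AX: children A:{G}, X:{A} ∪→ {A,G}; cost 1
[col 3] AXY: children AX:{A,G}, Y:{G} ∩→ {G}; cost 0
[col 3] ADXY: children AXY:{G}, D:{G} ∩→ {G}; cost 0
[col 3] MU: children M:{T}, U:{A} ∪→ {A,T}; cost 1
[col 3] ADMUXY: children ADXY:{G}, MU:{A,T} ∪→ {A,G,T}; cost 1
[col 3] ACDMUXY: children ADMUXY:{A,G,T}, C:{T} ∩→ {T}; cost 0
[col 4] AX: children A:{A}, X:{C} ∪→ {A,C}; cost 1
[col 4] AXY: children AX:{A,C}, Y:{T} ∪→ {A,C,T}; cost 1
[col 4] ADXY: children AXY:{A,C,T}, D:{C} ∩→ {C}; cost 0
[col 4] MU: children M:{A}, U:{A} ∩→ {A}; cost 0
[col 4] ADMUXY: children ADXY:{C}, MU:{A} ∪→ {A,C}; cost 1
[col 4] ACDMUXY: children ADMUXY:{A,C}, C:{G} ∪→ {A,C,G}; cost 1
per-site changes: [3, 2, 3, 3, 4]; total = 15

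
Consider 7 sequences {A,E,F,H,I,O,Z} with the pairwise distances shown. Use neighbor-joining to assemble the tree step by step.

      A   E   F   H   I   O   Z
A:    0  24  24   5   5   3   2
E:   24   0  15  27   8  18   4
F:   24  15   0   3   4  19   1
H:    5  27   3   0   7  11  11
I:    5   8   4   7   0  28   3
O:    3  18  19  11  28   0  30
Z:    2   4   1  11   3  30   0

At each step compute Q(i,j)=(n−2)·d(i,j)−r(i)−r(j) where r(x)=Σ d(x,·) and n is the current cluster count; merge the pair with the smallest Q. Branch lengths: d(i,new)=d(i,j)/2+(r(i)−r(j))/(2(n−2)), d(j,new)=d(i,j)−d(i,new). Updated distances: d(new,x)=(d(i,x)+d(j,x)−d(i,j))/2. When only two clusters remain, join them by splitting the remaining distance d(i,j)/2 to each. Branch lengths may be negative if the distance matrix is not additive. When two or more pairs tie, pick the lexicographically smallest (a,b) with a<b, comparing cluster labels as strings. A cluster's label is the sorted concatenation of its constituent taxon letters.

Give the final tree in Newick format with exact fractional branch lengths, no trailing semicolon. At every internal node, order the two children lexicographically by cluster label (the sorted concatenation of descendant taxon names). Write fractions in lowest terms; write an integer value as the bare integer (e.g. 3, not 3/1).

step 1: merge (A,O) at d=3, Q=-157; branch lengths A→-31/10, O→61/10; new cluster AO
  updated: d(AO,E)=39/2, d(AO,F)=20, d(AO,H)=13/2, d(AO,I)=15, d(AO,Z)=29/2
step 2: merge (AO,H) at d=13/2, Q=-104; branch lengths AO→47/8, H→5/8; new cluster AHO
  updated: d(AHO,E)=20, d(AHO,F)=33/4, d(AHO,I)=31/4, d(AHO,Z)=19/2
step 3: merge (E,Z) at d=4, Q=-105/2; branch lengths E→83/12, Z→-35/12; new cluster EZ
  updated: d(AHO,EZ)=51/4, d(EZ,F)=6, d(EZ,I)=7/2
step 4: merge (AHO,F) at d=33/4, Q=-61/2; branch lengths AHO→27/4, F→3/2; new cluster AFHO
  updated: d(AFHO,EZ)=21/4, d(AFHO,I)=7/4
step 5: merge (AFHO,EZ) at d=21/4, Q=-21/2; branch lengths AFHO→7/4, EZ→7/2; new cluster AEFHOZ
  updated: d(AEFHOZ,I)=0
step 6: merge (AEFHOZ,I) at d=0; branch lengths AEFHOZ→0, I→0; new cluster AEFHIOZ
final tree: (((((A:-31/10,O:61/10):47/8,H:5/8):27/4,F:3/2):7/4,(E:83/12,Z:-35/12):7/2):0,I:0)
total length: 27

(((((A:-31/10,O:61/10):47/8,H:5/8):27/4,F:3/2):7/4,(E:83/12,Z:-35/12):7/2):0,I:0)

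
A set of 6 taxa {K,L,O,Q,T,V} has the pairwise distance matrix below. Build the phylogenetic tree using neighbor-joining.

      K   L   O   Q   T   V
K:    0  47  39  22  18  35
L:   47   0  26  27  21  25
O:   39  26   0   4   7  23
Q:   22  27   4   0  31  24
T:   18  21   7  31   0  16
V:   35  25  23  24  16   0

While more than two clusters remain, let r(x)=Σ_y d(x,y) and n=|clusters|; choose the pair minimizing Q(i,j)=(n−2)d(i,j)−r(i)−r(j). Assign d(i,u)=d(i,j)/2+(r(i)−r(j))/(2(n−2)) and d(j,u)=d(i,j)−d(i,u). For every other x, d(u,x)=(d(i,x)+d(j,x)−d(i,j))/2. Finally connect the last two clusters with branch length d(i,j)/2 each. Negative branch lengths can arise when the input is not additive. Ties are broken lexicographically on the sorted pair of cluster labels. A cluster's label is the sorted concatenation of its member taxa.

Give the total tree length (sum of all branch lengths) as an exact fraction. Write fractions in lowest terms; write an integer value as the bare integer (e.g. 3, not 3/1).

253/4

iteration 1: select O,Q (d=4, Q=-191); attach at lengths (7/8, 25/8); label the merged cluster OQ
  updated: d(K,OQ)=57/2, d(L,OQ)=49/2, d(OQ,T)=17, d(OQ,V)=43/2
iteration 2: select K,T (d=18, Q=-293/2); attach at lengths (221/12, -5/12); label the merged cluster KT
  updated: d(KT,L)=25, d(KT,OQ)=55/4, d(KT,V)=33/2
iteration 3: select KT,OQ (d=55/4, Q=-175/2); attach at lengths (23/4, 8); label the merged cluster KOQT
  updated: d(KOQT,L)=143/8, d(KOQT,V)=97/8
iteration 4: select KOQT,L (d=143/8, Q=-55); attach at lengths (5/2, 123/8); label the merged cluster KLOQT
  updated: d(KLOQT,V)=77/8
iteration 5: select KLOQT,V (d=77/8); attach at lengths (77/16, 77/16); label the merged cluster KLOQTV
final tree: ((((K:221/12,T:-5/12):23/4,(O:7/8,Q:25/8):8):5/2,L:123/8):77/16,V:77/16)
total length: 253/4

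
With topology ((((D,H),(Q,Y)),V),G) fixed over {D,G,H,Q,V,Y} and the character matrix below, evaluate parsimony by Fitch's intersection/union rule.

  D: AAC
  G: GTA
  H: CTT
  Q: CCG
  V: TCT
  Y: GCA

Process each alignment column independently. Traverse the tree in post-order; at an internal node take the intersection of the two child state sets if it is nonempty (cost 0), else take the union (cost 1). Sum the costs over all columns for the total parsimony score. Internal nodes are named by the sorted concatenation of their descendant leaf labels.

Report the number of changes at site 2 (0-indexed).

site 0, node DH: D={A} ∪ H={C} → {A,C} (+1)
site 0, node QY: Q={C} ∪ Y={G} → {C,G} (+1)
site 0, node DHQY: DH={A,C} ∩ QY={C,G} → {C} (+0)
site 0, node DHQVY: DHQY={C} ∪ V={T} → {C,T} (+1)
site 0, node DGHQVY: DHQVY={C,T} ∪ G={G} → {C,G,T} (+1)
site 1, node DH: D={A} ∪ H={T} → {A,T} (+1)
site 1, node QY: Q={C} ∩ Y={C} → {C} (+0)
site 1, node DHQY: DH={A,T} ∪ QY={C} → {A,C,T} (+1)
site 1, node DHQVY: DHQY={A,C,T} ∩ V={C} → {C} (+0)
site 1, node DGHQVY: DHQVY={C} ∪ G={T} → {C,T} (+1)
site 2, node DH: D={C} ∪ H={T} → {C,T} (+1)
site 2, node QY: Q={G} ∪ Y={A} → {A,G} (+1)
site 2, node DHQY: DH={C,T} ∪ QY={A,G} → {A,C,G,T} (+1)
site 2, node DHQVY: DHQY={A,C,G,T} ∩ V={T} → {T} (+0)
site 2, node DGHQVY: DHQVY={T} ∪ G={A} → {A,T} (+1)
per-site changes: [4, 3, 4]; total = 11

4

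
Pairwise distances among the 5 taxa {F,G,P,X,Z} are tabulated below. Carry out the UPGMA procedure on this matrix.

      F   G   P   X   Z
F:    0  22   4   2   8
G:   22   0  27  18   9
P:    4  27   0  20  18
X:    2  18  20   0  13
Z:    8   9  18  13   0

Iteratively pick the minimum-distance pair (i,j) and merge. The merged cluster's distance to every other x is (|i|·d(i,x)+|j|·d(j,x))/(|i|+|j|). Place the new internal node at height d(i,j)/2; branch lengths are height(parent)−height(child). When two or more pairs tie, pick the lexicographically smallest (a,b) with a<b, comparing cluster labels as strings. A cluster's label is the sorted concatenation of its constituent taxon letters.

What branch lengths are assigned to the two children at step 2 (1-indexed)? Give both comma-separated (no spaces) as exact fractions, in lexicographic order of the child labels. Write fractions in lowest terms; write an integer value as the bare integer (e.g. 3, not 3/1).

iteration 1: select F,X (d=2); attach at lengths (1, 1); label the merged cluster FX
  updated: d(FX,G)=20, d(FX,P)=12, d(FX,Z)=21/2
iteration 2: select G,Z (d=9); attach at lengths (9/2, 9/2); label the merged cluster GZ
  updated: d(FX,GZ)=61/4, d(GZ,P)=45/2
iteration 3: select FX,P (d=12); attach at lengths (5, 6); label the merged cluster FPX
  updated: d(FPX,GZ)=53/3
iteration 4: select FPX,GZ (d=53/3); attach at lengths (17/6, 13/3); label the merged cluster FGPXZ
final tree: (((F:1,X:1):5,P:6):17/6,(G:9/2,Z:9/2):13/3)
total length: 175/6

9/2,9/2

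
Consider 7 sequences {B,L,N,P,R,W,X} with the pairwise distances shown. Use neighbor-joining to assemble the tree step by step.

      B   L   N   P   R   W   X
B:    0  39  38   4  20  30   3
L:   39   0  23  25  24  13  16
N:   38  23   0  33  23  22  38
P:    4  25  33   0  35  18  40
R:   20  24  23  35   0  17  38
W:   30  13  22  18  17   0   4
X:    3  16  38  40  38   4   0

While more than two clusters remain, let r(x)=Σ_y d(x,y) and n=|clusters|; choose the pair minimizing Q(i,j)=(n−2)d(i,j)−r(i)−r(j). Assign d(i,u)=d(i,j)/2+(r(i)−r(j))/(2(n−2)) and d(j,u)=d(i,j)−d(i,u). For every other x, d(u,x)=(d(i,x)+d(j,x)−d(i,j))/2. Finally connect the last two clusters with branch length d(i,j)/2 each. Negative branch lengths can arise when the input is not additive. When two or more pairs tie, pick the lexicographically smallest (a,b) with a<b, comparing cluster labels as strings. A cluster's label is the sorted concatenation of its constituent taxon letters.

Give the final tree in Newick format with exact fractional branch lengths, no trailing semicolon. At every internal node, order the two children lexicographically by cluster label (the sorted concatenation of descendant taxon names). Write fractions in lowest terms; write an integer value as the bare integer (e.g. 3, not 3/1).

step 1: merge (B,P) at d=4, Q=-269; branch lengths B→-1/10, P→41/10; new cluster BP
  updated: d(BP,L)=30, d(BP,N)=67/2, d(BP,R)=51/2, d(BP,W)=22, d(BP,X)=39/2
step 2: merge (W,X) at d=4, Q=-355/2; branch lengths W→-43/16, X→107/16; new cluster WX
  updated: d(BP,WX)=75/4, d(L,WX)=25/2, d(N,WX)=28, d(R,WX)=51/2
step 3: merge (L,WX) at d=25/2, Q=-547/4; branch lengths L→169/24, WX→131/24; new cluster LWX
  updated: d(BP,LWX)=145/8, d(LWX,N)=77/4, d(LWX,R)=37/2
step 4: merge (BP,LWX) at d=145/8, Q=-387/4; branch lengths BP→115/8, LWX→15/4; new cluster BLPWX
  updated: d(BLPWX,N)=277/16, d(BLPWX,R)=207/16
step 5: merge (BLPWX,N) at d=277/16, Q=-213/4; branch lengths BLPWX→29/8, N→219/16; new cluster BLNPWX
  updated: d(BLNPWX,R)=149/16
step 6: merge (BLNPWX,R) at d=149/16; branch lengths BLNPWX→149/32, R→149/32; new cluster BLNPRWX
final tree: ((((B:-1/10,P:41/10):115/8,(L:169/24,(W:-43/16,X:107/16):131/24):15/4):29/8,N:219/16):149/32,R:149/32)
total length: 261/4

((((B:-1/10,P:41/10):115/8,(L:169/24,(W:-43/16,X:107/16):131/24):15/4):29/8,N:219/16):149/32,R:149/32)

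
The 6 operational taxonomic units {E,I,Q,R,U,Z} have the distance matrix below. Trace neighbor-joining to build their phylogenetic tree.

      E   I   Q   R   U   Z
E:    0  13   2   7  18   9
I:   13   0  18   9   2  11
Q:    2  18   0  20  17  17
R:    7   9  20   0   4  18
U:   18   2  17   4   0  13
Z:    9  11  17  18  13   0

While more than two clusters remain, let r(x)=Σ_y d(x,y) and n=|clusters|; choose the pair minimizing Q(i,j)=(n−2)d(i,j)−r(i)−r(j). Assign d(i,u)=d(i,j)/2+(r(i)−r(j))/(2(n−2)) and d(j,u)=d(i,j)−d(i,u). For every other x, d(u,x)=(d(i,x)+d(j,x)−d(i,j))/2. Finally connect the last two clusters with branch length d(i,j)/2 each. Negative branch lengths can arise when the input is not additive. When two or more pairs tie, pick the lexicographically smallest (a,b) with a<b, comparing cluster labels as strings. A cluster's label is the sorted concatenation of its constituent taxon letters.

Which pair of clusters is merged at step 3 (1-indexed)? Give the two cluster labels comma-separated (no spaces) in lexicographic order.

EQZ,I

1. join E+Q (d=2, Q=-115) ⇒ EQ; edges |E|=-17/8, |Q|=33/8
  updated: d(EQ,I)=29/2, d(EQ,R)=25/2, d(EQ,U)=33/2, d(EQ,Z)=12
2. join EQ+Z (d=12, Q=-147/2) ⇒ EQZ; edges |EQ|=25/4, |Z|=23/4
  updated: d(EQZ,I)=27/4, d(EQZ,R)=37/4, d(EQZ,U)=35/4
3. join EQZ+I (d=27/4, Q=-29) ⇒ EIQZ; edges |EQZ|=41/8, |I|=13/8
  updated: d(EIQZ,R)=23/4, d(EIQZ,U)=2
4. join EIQZ+R (d=23/4, Q=-47/4) ⇒ EIQRZ; edges |EIQZ|=15/8, |R|=31/8
  updated: d(EIQRZ,U)=1/8
5. join EIQRZ+U (d=1/8) ⇒ EIQRUZ; edges |EIQRZ|=1/16, |U|=1/16
final tree: (((((E:-17/8,Q:33/8):25/4,Z:23/4):41/8,I:13/8):15/8,R:31/8):1/16,U:1/16)
total length: 213/8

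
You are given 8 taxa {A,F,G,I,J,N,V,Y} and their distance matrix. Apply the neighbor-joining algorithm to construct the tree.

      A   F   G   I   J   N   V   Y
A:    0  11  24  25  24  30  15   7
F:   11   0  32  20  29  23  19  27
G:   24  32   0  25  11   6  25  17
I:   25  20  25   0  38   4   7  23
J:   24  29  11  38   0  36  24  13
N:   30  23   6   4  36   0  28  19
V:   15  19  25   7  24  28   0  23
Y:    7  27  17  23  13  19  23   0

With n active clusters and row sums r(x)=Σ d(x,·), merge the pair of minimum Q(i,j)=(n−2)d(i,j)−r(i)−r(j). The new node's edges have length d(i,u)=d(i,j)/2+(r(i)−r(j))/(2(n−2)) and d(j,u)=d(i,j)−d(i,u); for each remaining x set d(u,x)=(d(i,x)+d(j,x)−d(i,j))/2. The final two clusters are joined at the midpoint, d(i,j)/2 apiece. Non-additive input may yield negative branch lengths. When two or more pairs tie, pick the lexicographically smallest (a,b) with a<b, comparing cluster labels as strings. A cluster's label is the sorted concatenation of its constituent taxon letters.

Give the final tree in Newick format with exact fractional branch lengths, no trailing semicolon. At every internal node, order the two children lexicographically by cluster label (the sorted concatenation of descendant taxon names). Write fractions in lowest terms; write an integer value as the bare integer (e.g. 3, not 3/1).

iteration 1: select I,N (d=4, Q=-264); attach at lengths (5/3, 7/3); label the merged cluster IN
  updated: d(A,IN)=51/2, d(F,IN)=39/2, d(G,IN)=27/2, d(IN,J)=35, d(IN,V)=31/2, d(IN,Y)=19
iteration 2: select G,J (d=11, Q=-407/2); attach at lengths (83/20, 137/20); label the merged cluster GJ
  updated: d(A,GJ)=37/2, d(F,GJ)=25, d(GJ,IN)=75/4, d(GJ,V)=19, d(GJ,Y)=19/2
iteration 3: select GJ,Y (d=19/2, Q=-553/4); attach at lengths (173/32, 131/32); label the merged cluster GJY
  updated: d(A,GJY)=8, d(F,GJY)=85/4, d(GJY,IN)=113/8, d(GJY,V)=65/4
iteration 4: select A,F (d=11, Q=-389/4); attach at lengths (29/8, 59/8); label the merged cluster AF
  updated: d(AF,GJY)=73/8, d(AF,IN)=17, d(AF,V)=23/2
iteration 5: select AF,GJY (d=73/8, Q=-471/8); attach at lengths (131/32, 161/32); label the merged cluster AFGJY
  updated: d(AFGJY,IN)=11, d(AFGJY,V)=149/16
iteration 6: select AFGJY,IN (d=11, Q=-573/16); attach at lengths (77/32, 275/32); label the merged cluster AFGIJNY
  updated: d(AFGIJNY,V)=221/32
iteration 7: select AFGIJNY,V (d=221/32); attach at lengths (221/64, 221/64); label the merged cluster AFGIJNVY
final tree: ((((A:29/8,F:59/8):131/32,((G:83/20,J:137/20):173/32,Y:131/32):161/32):77/32,(I:5/3,N:7/3):275/32):221/64,V:221/64)
total length: 2001/32

((((A:29/8,F:59/8):131/32,((G:83/20,J:137/20):173/32,Y:131/32):161/32):77/32,(I:5/3,N:7/3):275/32):221/64,V:221/64)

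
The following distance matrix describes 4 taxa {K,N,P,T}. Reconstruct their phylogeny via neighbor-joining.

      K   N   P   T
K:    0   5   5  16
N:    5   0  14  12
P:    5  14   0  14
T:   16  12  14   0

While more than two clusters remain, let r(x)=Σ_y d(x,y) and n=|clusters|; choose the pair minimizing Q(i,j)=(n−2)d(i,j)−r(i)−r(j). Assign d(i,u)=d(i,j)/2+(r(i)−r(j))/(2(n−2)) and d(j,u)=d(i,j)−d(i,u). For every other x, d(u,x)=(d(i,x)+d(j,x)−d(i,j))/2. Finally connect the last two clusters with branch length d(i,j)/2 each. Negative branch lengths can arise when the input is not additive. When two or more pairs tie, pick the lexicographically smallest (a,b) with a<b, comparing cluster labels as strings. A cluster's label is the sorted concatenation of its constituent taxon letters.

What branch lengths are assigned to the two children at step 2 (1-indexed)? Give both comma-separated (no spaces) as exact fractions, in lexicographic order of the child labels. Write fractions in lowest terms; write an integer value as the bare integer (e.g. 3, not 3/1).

iteration 1: select K,P (d=5, Q=-49); attach at lengths (3/4, 17/4); label the merged cluster KP
  updated: d(KP,N)=7, d(KP,T)=25/2
iteration 2: select KP,N (d=7, Q=-63/2); attach at lengths (15/4, 13/4); label the merged cluster KNP
  updated: d(KNP,T)=35/4
iteration 3: select KNP,T (d=35/4); attach at lengths (35/8, 35/8); label the merged cluster KNPT
final tree: (((K:3/4,P:17/4):15/4,N:13/4):35/8,T:35/8)
total length: 83/4

15/4,13/4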